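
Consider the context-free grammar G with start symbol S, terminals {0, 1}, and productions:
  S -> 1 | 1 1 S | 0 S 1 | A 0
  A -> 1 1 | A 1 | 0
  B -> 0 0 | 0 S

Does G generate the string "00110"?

no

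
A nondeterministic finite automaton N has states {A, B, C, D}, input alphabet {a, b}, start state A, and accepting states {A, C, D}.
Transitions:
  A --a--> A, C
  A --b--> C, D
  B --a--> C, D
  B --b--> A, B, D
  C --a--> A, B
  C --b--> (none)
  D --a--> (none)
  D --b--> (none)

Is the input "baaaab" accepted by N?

Start: {A}
read b: {C, D}
read a: {A, B}
read a: {A, C, D}
read a: {A, B, C}
read a: {A, B, C, D}
read b: {A, B, C, D}
Reachable ∩ accepting = {A, C, D} — nonempty.

accepted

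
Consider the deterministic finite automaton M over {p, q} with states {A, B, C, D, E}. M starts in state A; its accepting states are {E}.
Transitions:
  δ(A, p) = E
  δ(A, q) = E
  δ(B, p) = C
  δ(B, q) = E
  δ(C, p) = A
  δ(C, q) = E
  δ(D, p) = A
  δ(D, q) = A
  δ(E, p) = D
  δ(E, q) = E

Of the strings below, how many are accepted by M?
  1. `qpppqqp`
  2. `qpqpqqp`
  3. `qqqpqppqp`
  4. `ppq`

1

`qpppqqp`: rejected
`qpqpqqp`: rejected
`qqqpqppqp`: accepted
`ppq`: rejected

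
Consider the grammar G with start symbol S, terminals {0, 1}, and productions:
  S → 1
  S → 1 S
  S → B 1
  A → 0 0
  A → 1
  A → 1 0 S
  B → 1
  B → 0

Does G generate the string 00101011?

no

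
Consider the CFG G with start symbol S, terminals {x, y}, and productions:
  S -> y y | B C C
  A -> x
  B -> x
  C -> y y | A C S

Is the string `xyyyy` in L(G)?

yes

S ⇒ BCC ⇒ xCC ⇒ xyyC ⇒ xyyyy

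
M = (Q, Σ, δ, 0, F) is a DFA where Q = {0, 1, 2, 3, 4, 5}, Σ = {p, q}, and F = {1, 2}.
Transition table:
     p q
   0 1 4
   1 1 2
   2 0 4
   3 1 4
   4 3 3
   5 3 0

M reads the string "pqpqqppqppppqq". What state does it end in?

4

0 --p--> 1
1 --q--> 2
2 --p--> 0
0 --q--> 4
4 --q--> 3
3 --p--> 1
1 --p--> 1
1 --q--> 2
2 --p--> 0
0 --p--> 1
1 --p--> 1
1 --p--> 1
1 --q--> 2
2 --q--> 4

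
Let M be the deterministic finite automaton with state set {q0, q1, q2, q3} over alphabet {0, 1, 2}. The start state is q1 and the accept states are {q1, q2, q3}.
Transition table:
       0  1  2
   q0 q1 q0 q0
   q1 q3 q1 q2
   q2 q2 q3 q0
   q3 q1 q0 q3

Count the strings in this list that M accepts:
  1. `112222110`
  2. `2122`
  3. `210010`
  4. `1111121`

`112222110`: accepted
`2122`: accepted
`210010`: accepted
`1111121`: accepted

4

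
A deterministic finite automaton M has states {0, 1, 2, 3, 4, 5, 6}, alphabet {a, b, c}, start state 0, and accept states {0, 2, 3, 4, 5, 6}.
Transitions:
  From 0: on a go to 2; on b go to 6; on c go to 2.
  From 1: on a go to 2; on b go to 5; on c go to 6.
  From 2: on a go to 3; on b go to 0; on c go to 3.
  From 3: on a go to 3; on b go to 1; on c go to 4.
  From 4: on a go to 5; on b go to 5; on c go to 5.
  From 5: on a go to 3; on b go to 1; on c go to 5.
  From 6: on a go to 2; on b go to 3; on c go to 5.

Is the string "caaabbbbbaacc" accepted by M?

accepted

0 --c--> 2
2 --a--> 3
3 --a--> 3
3 --a--> 3
3 --b--> 1
1 --b--> 5
5 --b--> 1
1 --b--> 5
5 --b--> 1
1 --a--> 2
2 --a--> 3
3 --c--> 4
4 --c--> 5
End in state 5, which is an accepting state.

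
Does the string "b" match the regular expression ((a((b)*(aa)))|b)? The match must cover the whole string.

yes

The right alternative b matches b.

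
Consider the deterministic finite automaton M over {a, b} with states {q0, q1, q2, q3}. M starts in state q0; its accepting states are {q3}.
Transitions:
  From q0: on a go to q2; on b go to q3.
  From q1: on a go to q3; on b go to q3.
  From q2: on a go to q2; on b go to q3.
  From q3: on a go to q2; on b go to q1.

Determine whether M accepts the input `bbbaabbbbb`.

q0 --b--> q3
q3 --b--> q1
q1 --b--> q3
q3 --a--> q2
q2 --a--> q2
q2 --b--> q3
q3 --b--> q1
q1 --b--> q3
q3 --b--> q1
q1 --b--> q3
End in state q3, which is an accepting state.

accepted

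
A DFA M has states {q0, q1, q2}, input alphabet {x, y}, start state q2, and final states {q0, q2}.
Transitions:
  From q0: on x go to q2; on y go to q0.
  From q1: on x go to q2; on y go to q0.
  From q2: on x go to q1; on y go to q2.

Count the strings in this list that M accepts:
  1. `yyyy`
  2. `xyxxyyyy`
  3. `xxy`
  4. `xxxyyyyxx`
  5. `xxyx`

`yyyy`: accepted
`xyxxyyyy`: accepted
`xxy`: accepted
`xxxyyyyxx`: rejected
`xxyx`: rejected

3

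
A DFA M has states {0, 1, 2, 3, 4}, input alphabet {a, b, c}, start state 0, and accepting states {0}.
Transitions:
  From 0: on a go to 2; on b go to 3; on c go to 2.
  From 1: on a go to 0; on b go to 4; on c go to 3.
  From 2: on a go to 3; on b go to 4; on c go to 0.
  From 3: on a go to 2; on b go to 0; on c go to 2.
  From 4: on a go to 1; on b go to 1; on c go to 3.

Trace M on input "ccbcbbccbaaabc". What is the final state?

0 --c--> 2
2 --c--> 0
0 --b--> 3
3 --c--> 2
2 --b--> 4
4 --b--> 1
1 --c--> 3
3 --c--> 2
2 --b--> 4
4 --a--> 1
1 --a--> 0
0 --a--> 2
2 --b--> 4
4 --c--> 3

3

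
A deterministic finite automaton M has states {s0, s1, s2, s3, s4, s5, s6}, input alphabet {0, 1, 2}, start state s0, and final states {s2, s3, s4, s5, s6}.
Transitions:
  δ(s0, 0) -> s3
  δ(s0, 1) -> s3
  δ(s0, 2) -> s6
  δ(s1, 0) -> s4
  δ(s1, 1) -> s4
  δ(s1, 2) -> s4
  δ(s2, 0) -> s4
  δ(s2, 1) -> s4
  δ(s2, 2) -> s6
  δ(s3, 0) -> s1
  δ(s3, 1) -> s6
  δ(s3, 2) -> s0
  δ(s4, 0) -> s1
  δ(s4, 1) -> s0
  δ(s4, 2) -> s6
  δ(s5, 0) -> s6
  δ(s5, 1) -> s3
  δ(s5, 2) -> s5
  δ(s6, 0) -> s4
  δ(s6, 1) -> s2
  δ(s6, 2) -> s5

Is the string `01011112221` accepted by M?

s0 --0--> s3
s3 --1--> s6
s6 --0--> s4
s4 --1--> s0
s0 --1--> s3
s3 --1--> s6
s6 --1--> s2
s2 --2--> s6
s6 --2--> s5
s5 --2--> s5
s5 --1--> s3
End in state s3, which is an accepting state.

accepted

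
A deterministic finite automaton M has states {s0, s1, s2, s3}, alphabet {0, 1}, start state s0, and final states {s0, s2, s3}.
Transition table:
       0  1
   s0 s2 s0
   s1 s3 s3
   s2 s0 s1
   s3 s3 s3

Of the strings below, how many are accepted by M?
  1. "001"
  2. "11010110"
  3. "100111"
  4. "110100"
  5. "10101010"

5

"001": accepted
"11010110": accepted
"100111": accepted
"110100": accepted
"10101010": accepted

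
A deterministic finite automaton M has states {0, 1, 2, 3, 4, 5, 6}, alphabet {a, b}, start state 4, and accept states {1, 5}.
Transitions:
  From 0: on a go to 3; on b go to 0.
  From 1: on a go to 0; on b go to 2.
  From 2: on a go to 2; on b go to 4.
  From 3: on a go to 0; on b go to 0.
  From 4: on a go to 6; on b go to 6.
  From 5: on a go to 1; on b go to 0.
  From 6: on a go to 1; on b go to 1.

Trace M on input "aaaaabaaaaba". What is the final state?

3

4 --a--> 6
6 --a--> 1
1 --a--> 0
0 --a--> 3
3 --a--> 0
0 --b--> 0
0 --a--> 3
3 --a--> 0
0 --a--> 3
3 --a--> 0
0 --b--> 0
0 --a--> 3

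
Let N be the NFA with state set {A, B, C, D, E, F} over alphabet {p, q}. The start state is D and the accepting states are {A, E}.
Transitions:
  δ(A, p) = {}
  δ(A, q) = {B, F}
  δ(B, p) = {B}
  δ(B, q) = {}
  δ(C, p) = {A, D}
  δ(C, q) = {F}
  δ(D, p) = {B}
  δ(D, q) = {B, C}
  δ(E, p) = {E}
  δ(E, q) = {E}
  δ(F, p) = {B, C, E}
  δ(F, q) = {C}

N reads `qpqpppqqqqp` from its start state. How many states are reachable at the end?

1

Start: {D}
read q: {B, C}
read p: {A, B, D}
read q: {B, C, F}
read p: {A, B, C, D, E}
read p: {A, B, D, E}
read p: {B, E}
read q: {E}
read q: {E}
read q: {E}
read q: {E}
read p: {E}
Final reachable set {E} has 1 state.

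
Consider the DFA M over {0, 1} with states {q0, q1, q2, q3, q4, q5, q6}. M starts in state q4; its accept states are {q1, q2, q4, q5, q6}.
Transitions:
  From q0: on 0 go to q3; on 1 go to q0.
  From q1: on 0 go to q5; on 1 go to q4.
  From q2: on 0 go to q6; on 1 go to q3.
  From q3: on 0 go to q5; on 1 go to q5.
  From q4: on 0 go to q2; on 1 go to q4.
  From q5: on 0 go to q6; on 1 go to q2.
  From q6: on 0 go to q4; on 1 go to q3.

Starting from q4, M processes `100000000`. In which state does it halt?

q6

q4 --1--> q4
q4 --0--> q2
q2 --0--> q6
q6 --0--> q4
q4 --0--> q2
q2 --0--> q6
q6 --0--> q4
q4 --0--> q2
q2 --0--> q6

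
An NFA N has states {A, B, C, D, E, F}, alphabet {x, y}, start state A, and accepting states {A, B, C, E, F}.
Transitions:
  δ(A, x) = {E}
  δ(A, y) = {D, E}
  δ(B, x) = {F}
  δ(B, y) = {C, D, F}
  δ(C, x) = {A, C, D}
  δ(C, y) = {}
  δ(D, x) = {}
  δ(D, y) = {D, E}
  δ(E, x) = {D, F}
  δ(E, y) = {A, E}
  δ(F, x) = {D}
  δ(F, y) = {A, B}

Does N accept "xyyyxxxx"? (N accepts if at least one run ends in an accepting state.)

rejected

Start: {A}
read x: {E}
read y: {A, E}
read y: {A, D, E}
read y: {A, D, E}
read x: {D, E, F}
read x: {D, F}
read x: {D}
read x: {}
Reachable ∩ accepting = {} — empty.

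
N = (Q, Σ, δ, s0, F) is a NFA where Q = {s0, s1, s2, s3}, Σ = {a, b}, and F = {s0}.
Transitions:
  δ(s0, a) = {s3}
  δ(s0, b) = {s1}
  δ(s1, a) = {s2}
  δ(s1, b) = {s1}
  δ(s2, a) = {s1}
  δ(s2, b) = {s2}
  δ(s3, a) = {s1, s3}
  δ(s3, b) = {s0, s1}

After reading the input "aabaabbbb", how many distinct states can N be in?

Start: {s0}
read a: {s3}
read a: {s1, s3}
read b: {s0, s1}
read a: {s2, s3}
read a: {s1, s3}
read b: {s0, s1}
read b: {s1}
read b: {s1}
read b: {s1}
Final reachable set {s1} has 1 state.

1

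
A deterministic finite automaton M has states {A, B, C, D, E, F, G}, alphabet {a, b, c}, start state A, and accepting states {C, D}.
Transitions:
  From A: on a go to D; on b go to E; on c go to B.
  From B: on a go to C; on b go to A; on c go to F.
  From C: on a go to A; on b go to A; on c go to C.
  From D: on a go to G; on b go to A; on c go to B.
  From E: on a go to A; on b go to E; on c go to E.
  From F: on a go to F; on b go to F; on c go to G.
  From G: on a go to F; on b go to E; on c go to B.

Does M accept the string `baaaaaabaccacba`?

A --b--> E
E --a--> A
A --a--> D
D --a--> G
G --a--> F
F --a--> F
F --a--> F
F --b--> F
F --a--> F
F --c--> G
G --c--> B
B --a--> C
C --c--> C
C --b--> A
A --a--> D
End in state D, which is an accepting state.

accepted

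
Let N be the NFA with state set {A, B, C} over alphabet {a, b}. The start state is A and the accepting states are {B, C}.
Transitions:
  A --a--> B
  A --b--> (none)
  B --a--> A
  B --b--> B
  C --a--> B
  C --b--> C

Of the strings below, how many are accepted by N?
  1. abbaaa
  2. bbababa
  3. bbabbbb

0

abbaaa: rejected
bbababa: rejected
bbabbbb: rejected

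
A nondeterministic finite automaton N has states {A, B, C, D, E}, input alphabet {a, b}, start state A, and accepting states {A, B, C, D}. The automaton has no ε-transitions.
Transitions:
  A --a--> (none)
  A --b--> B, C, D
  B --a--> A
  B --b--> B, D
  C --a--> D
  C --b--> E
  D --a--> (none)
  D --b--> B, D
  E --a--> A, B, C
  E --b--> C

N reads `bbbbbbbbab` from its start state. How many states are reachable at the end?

Start: {A}
read b: {B, C, D}
read b: {B, D, E}
read b: {B, C, D}
read b: {B, D, E}
read b: {B, C, D}
read b: {B, D, E}
read b: {B, C, D}
read b: {B, D, E}
read a: {A, B, C}
read b: {B, C, D, E}
Final reachable set {B, C, D, E} has 4 states.

4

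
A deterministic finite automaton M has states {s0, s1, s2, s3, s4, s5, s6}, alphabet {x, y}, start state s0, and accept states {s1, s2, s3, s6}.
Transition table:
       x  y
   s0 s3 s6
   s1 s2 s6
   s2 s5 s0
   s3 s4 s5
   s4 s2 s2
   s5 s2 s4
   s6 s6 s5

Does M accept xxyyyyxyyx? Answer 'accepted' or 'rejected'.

accepted

s0 --x--> s3
s3 --x--> s4
s4 --y--> s2
s2 --y--> s0
s0 --y--> s6
s6 --y--> s5
s5 --x--> s2
s2 --y--> s0
s0 --y--> s6
s6 --x--> s6
End in state s6, which is an accepting state.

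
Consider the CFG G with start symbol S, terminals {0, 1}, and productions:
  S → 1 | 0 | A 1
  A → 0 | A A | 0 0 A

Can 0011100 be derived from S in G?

no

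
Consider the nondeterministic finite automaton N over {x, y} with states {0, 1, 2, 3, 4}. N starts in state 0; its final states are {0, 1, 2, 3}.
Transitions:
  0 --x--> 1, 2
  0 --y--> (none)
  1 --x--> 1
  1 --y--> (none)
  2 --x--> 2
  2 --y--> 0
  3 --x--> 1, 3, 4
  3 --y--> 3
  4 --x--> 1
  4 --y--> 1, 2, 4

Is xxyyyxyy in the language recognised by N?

rejected

Start: {0}
read x: {1, 2}
read x: {1, 2}
read y: {0}
read y: {}
The reachable set is empty and stays empty for the remaining 4 symbols.
Reachable ∩ accepting = {} — empty.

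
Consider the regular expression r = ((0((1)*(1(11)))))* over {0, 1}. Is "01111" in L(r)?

Split into 1 piece 01111; each matches (0((1)*(1(11)))).

yes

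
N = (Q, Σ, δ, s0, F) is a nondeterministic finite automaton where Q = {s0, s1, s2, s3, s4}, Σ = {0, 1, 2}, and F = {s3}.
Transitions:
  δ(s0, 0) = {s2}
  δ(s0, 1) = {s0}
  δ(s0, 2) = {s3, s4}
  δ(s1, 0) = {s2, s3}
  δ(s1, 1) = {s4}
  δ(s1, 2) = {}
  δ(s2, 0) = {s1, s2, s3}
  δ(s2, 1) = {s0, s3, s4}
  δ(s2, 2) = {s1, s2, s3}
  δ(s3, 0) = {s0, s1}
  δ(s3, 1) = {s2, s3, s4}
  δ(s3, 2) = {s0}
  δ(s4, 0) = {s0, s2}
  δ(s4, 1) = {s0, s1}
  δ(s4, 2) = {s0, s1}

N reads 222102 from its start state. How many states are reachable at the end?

5

Start: {s0}
read 2: {s3, s4}
read 2: {s0, s1}
read 2: {s3, s4}
read 1: {s0, s1, s2, s3, s4}
read 0: {s0, s1, s2, s3}
read 2: {s0, s1, s2, s3, s4}
Final reachable set {s0, s1, s2, s3, s4} has 5 states.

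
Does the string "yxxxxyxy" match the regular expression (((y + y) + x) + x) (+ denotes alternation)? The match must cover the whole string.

no

Neither ((y+y)+x) nor x matches yxxxxyxy.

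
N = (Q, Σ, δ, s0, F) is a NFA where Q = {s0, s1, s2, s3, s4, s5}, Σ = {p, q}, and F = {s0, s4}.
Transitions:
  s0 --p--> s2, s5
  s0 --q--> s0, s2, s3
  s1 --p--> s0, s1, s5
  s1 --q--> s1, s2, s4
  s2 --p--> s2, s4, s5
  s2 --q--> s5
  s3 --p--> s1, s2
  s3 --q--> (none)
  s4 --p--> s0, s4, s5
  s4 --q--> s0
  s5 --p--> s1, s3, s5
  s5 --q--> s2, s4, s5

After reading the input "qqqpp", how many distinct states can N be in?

6

Start: {s0}
read q: {s0, s2, s3}
read q: {s0, s2, s3, s5}
read q: {s0, s2, s3, s4, s5}
read p: {s0, s1, s2, s3, s4, s5}
read p: {s0, s1, s2, s3, s4, s5}
Final reachable set {s0, s1, s2, s3, s4, s5} has 6 states.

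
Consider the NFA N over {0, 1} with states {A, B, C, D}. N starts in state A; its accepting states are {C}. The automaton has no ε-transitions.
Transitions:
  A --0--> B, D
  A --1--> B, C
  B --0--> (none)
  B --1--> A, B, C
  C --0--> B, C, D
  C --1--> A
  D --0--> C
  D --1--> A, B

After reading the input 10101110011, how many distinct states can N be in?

Start: {A}
read 1: {B, C}
read 0: {B, C, D}
read 1: {A, B, C}
read 0: {B, C, D}
read 1: {A, B, C}
read 1: {A, B, C}
read 1: {A, B, C}
read 0: {B, C, D}
read 0: {B, C, D}
read 1: {A, B, C}
read 1: {A, B, C}
Final reachable set {A, B, C} has 3 states.

3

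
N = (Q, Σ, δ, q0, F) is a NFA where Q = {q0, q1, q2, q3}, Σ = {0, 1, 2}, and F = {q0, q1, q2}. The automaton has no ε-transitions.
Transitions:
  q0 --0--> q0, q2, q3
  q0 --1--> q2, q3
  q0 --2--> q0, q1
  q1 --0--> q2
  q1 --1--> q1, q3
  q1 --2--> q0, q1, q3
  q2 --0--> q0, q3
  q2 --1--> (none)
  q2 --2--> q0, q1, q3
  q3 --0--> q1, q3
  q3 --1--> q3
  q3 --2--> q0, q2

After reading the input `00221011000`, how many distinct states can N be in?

Start: {q0}
read 0: {q0, q2, q3}
read 0: {q0, q1, q2, q3}
read 2: {q0, q1, q2, q3}
read 2: {q0, q1, q2, q3}
read 1: {q1, q2, q3}
read 0: {q0, q1, q2, q3}
read 1: {q1, q2, q3}
read 1: {q1, q3}
read 0: {q1, q2, q3}
read 0: {q0, q1, q2, q3}
read 0: {q0, q1, q2, q3}
Final reachable set {q0, q1, q2, q3} has 4 states.

4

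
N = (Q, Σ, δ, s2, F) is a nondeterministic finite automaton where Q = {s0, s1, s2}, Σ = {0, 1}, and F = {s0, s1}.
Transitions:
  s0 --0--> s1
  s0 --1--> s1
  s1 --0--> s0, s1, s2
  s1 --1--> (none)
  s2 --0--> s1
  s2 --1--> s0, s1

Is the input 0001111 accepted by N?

rejected

Start: {s2}
read 0: {s1}
read 0: {s0, s1, s2}
read 0: {s0, s1, s2}
read 1: {s0, s1}
read 1: {s1}
read 1: {}
The reachable set is empty and stays empty for the remaining 1 symbol.
Reachable ∩ accepting = {} — empty.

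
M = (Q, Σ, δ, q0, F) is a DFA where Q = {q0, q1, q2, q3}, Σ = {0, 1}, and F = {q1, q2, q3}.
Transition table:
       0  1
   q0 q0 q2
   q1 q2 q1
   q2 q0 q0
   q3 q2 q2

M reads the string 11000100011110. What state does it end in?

q0

q0 --1--> q2
q2 --1--> q0
q0 --0--> q0
q0 --0--> q0
q0 --0--> q0
q0 --1--> q2
q2 --0--> q0
q0 --0--> q0
q0 --0--> q0
q0 --1--> q2
q2 --1--> q0
q0 --1--> q2
q2 --1--> q0
q0 --0--> q0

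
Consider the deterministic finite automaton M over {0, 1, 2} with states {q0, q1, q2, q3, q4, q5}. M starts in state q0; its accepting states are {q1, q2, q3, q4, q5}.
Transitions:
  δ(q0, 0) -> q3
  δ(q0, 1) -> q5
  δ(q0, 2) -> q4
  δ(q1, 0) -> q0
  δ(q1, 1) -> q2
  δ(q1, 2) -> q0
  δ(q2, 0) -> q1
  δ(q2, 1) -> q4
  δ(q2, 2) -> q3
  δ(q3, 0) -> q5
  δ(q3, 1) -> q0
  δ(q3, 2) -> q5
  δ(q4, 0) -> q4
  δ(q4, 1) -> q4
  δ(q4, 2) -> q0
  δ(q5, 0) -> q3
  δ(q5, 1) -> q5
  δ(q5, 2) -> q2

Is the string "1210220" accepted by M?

accepted

q0 --1--> q5
q5 --2--> q2
q2 --1--> q4
q4 --0--> q4
q4 --2--> q0
q0 --2--> q4
q4 --0--> q4
End in state q4, which is an accepting state.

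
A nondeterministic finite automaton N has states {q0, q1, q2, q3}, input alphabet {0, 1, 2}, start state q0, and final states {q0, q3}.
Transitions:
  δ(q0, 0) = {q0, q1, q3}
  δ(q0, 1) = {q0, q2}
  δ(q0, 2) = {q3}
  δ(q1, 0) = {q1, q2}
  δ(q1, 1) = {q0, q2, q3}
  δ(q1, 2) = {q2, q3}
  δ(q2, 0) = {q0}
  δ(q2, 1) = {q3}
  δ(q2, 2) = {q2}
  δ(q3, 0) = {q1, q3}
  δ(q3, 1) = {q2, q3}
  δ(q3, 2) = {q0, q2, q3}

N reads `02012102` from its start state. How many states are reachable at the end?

3

Start: {q0}
read 0: {q0, q1, q3}
read 2: {q0, q2, q3}
read 0: {q0, q1, q3}
read 1: {q0, q2, q3}
read 2: {q0, q2, q3}
read 1: {q0, q2, q3}
read 0: {q0, q1, q3}
read 2: {q0, q2, q3}
Final reachable set {q0, q2, q3} has 3 states.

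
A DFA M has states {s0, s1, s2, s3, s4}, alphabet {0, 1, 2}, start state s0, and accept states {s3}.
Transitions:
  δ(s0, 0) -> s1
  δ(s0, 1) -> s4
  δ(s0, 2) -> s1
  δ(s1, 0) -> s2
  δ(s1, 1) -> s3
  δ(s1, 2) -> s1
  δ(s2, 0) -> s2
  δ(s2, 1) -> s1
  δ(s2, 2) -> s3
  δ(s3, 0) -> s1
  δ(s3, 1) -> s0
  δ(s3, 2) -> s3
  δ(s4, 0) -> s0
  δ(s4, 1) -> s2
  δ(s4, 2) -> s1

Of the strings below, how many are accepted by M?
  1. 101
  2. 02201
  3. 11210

0

101: rejected
02201: rejected
11210: rejected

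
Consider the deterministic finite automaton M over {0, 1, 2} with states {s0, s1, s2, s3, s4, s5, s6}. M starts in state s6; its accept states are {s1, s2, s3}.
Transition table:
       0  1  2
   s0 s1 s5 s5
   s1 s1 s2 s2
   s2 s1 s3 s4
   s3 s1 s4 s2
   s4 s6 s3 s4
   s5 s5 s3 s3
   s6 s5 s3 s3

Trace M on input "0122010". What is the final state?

s6 --0--> s5
s5 --1--> s3
s3 --2--> s2
s2 --2--> s4
s4 --0--> s6
s6 --1--> s3
s3 --0--> s1

s1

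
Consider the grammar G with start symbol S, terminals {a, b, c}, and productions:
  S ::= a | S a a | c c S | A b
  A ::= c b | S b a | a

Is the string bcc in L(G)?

no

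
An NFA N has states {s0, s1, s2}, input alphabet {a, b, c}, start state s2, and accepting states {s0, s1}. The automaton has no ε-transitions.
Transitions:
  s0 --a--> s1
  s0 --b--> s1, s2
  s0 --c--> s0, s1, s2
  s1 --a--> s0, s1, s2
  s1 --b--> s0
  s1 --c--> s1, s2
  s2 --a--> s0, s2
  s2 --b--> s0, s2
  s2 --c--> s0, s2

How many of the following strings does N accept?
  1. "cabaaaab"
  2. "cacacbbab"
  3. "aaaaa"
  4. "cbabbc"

4

"cabaaaab": accepted
"cacacbbab": accepted
"aaaaa": accepted
"cbabbc": accepted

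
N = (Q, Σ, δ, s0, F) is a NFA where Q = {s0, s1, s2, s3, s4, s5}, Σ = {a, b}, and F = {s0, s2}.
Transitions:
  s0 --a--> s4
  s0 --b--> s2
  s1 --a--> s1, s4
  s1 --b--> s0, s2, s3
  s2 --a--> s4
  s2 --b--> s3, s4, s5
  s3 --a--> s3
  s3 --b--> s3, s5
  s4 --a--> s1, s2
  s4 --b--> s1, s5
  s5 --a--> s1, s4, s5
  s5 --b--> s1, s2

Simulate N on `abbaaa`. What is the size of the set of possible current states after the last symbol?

Start: {s0}
read a: {s4}
read b: {s1, s5}
read b: {s0, s1, s2, s3}
read a: {s1, s3, s4}
read a: {s1, s2, s3, s4}
read a: {s1, s2, s3, s4}
Final reachable set {s1, s2, s3, s4} has 4 states.

4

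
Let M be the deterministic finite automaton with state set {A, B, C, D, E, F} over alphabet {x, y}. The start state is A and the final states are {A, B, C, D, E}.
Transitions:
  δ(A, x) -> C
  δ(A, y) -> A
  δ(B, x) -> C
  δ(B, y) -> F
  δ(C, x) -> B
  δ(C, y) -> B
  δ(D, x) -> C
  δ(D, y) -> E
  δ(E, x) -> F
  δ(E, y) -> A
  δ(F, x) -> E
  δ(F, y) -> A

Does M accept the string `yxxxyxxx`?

A --y--> A
A --x--> C
C --x--> B
B --x--> C
C --y--> B
B --x--> C
C --x--> B
B --x--> C
End in state C, which is an accepting state.

accepted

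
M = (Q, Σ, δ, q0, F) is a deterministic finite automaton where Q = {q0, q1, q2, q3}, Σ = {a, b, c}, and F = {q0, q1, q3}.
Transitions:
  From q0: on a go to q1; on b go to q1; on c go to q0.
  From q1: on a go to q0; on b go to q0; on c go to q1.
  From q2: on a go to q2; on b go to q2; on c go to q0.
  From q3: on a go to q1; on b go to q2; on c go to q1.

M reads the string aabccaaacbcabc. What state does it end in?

q0 --a--> q1
q1 --a--> q0
q0 --b--> q1
q1 --c--> q1
q1 --c--> q1
q1 --a--> q0
q0 --a--> q1
q1 --a--> q0
q0 --c--> q0
q0 --b--> q1
q1 --c--> q1
q1 --a--> q0
q0 --b--> q1
q1 --c--> q1

q1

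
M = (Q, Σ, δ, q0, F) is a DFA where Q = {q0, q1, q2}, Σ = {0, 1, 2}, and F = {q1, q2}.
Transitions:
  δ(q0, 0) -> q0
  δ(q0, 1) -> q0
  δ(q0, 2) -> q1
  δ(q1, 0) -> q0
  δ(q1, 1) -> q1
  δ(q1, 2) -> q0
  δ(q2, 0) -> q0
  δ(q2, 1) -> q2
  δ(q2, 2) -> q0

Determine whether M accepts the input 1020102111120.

rejected

q0 --1--> q0
q0 --0--> q0
q0 --2--> q1
q1 --0--> q0
q0 --1--> q0
q0 --0--> q0
q0 --2--> q1
q1 --1--> q1
q1 --1--> q1
q1 --1--> q1
q1 --1--> q1
q1 --2--> q0
q0 --0--> q0
End in state q0, which is not an accepting state.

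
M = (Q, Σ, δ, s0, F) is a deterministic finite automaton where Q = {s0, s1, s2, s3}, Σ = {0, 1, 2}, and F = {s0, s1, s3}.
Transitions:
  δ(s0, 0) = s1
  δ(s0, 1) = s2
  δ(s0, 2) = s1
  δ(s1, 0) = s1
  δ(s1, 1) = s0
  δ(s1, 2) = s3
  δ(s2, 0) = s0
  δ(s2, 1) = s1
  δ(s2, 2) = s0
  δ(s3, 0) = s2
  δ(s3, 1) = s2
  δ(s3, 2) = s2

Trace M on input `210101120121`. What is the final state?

s0

s0 --2--> s1
s1 --1--> s0
s0 --0--> s1
s1 --1--> s0
s0 --0--> s1
s1 --1--> s0
s0 --1--> s2
s2 --2--> s0
s0 --0--> s1
s1 --1--> s0
s0 --2--> s1
s1 --1--> s0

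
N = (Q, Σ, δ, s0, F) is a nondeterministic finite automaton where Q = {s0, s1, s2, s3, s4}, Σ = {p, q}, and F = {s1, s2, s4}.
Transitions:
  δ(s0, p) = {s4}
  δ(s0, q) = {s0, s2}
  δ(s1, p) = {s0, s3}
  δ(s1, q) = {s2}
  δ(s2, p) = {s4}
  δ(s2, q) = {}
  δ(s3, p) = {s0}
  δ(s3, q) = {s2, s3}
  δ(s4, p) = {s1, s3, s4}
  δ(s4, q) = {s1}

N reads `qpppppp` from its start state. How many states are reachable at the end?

Start: {s0}
read q: {s0, s2}
read p: {s4}
read p: {s1, s3, s4}
read p: {s0, s1, s3, s4}
read p: {s0, s1, s3, s4}
read p: {s0, s1, s3, s4}
read p: {s0, s1, s3, s4}
Final reachable set {s0, s1, s3, s4} has 4 states.

4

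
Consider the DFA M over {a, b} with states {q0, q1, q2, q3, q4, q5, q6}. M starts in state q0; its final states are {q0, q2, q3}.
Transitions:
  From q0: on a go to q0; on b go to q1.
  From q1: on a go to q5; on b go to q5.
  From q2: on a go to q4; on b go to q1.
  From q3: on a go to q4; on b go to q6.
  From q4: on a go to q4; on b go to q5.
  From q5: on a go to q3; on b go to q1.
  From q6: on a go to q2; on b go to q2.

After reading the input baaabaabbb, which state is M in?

q0 --b--> q1
q1 --a--> q5
q5 --a--> q3
q3 --a--> q4
q4 --b--> q5
q5 --a--> q3
q3 --a--> q4
q4 --b--> q5
q5 --b--> q1
q1 --b--> q5

q5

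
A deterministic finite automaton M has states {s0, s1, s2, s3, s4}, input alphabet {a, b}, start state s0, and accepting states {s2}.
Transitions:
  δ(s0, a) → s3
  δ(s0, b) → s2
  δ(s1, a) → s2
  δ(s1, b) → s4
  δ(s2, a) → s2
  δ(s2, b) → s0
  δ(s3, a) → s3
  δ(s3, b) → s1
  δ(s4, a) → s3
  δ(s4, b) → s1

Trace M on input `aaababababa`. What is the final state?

s3

s0 --a--> s3
s3 --a--> s3
s3 --a--> s3
s3 --b--> s1
s1 --a--> s2
s2 --b--> s0
s0 --a--> s3
s3 --b--> s1
s1 --a--> s2
s2 --b--> s0
s0 --a--> s3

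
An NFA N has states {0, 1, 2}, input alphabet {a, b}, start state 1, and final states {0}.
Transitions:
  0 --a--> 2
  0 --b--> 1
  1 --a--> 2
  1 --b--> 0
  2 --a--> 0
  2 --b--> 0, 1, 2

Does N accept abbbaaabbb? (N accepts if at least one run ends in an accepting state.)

Start: {1}
read a: {2}
read b: {0, 1, 2}
read b: {0, 1, 2}
read b: {0, 1, 2}
read a: {0, 2}
read a: {0, 2}
read a: {0, 2}
read b: {0, 1, 2}
read b: {0, 1, 2}
read b: {0, 1, 2}
Reachable ∩ accepting = {0} — nonempty.

accepted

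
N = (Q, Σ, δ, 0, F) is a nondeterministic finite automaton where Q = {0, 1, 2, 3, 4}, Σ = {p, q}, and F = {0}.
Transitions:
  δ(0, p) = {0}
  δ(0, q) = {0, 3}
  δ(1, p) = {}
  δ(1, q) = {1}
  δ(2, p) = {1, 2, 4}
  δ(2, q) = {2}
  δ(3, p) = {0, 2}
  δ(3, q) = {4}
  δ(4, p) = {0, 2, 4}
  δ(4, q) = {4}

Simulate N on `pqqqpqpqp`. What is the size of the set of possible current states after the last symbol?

Start: {0}
read p: {0}
read q: {0, 3}
read q: {0, 3, 4}
read q: {0, 3, 4}
read p: {0, 2, 4}
read q: {0, 2, 3, 4}
read p: {0, 1, 2, 4}
read q: {0, 1, 2, 3, 4}
read p: {0, 1, 2, 4}
Final reachable set {0, 1, 2, 4} has 4 states.

4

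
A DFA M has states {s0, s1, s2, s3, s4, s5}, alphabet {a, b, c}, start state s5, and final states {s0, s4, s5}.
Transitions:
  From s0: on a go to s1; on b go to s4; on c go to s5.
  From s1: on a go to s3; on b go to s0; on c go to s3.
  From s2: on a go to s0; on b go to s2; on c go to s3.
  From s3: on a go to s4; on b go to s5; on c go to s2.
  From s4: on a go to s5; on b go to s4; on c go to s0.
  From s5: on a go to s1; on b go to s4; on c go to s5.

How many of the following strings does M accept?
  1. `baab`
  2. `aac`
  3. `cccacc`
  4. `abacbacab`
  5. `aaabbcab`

3

`baab`: accepted
`aac`: rejected
`cccacc`: rejected
`abacbacab`: accepted
`aaabbcab`: accepted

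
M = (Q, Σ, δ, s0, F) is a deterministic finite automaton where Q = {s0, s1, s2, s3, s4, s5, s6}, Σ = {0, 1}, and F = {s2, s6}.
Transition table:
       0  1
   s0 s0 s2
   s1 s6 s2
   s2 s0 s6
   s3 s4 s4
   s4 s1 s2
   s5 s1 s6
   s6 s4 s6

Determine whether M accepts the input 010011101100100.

rejected

s0 --0--> s0
s0 --1--> s2
s2 --0--> s0
s0 --0--> s0
s0 --1--> s2
s2 --1--> s6
s6 --1--> s6
s6 --0--> s4
s4 --1--> s2
s2 --1--> s6
s6 --0--> s4
s4 --0--> s1
s1 --1--> s2
s2 --0--> s0
s0 --0--> s0
End in state s0, which is not an accepting state.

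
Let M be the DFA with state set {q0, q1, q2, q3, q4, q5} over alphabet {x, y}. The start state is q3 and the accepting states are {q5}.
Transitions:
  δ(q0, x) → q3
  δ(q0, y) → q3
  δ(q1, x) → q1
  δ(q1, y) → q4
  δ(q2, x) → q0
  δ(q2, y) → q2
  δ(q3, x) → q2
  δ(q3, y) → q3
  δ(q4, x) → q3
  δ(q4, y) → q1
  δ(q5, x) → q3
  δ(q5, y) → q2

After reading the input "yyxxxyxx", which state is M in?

q3 --y--> q3
q3 --y--> q3
q3 --x--> q2
q2 --x--> q0
q0 --x--> q3
q3 --y--> q3
q3 --x--> q2
q2 --x--> q0

q0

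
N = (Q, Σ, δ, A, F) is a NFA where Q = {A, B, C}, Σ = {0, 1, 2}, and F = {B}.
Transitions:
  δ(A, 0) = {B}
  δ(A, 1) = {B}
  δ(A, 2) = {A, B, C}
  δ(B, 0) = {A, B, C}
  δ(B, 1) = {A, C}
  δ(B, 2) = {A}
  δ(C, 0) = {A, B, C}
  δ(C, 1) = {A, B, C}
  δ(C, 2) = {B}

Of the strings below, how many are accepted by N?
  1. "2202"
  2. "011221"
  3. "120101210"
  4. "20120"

4

"2202": accepted
"011221": accepted
"120101210": accepted
"20120": accepted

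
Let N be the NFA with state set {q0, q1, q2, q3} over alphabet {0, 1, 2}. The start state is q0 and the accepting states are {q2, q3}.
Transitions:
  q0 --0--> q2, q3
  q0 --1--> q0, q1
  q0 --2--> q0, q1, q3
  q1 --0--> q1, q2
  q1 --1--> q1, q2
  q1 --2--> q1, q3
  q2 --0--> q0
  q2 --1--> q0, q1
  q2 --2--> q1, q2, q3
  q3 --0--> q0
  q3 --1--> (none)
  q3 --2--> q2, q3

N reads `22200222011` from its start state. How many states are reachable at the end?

Start: {q0}
read 2: {q0, q1, q3}
read 2: {q0, q1, q2, q3}
read 2: {q0, q1, q2, q3}
read 0: {q0, q1, q2, q3}
read 0: {q0, q1, q2, q3}
read 2: {q0, q1, q2, q3}
read 2: {q0, q1, q2, q3}
read 2: {q0, q1, q2, q3}
read 0: {q0, q1, q2, q3}
read 1: {q0, q1, q2}
read 1: {q0, q1, q2}
Final reachable set {q0, q1, q2} has 3 states.

3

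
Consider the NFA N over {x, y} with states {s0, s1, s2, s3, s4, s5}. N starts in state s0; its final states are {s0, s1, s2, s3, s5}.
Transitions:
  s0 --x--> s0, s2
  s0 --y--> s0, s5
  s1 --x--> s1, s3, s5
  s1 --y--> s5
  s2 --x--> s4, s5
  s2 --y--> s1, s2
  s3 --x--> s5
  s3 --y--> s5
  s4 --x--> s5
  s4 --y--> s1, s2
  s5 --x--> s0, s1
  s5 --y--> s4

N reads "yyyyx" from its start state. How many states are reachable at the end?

Start: {s0}
read y: {s0, s5}
read y: {s0, s4, s5}
read y: {s0, s1, s2, s4, s5}
read y: {s0, s1, s2, s4, s5}
read x: {s0, s1, s2, s3, s4, s5}
Final reachable set {s0, s1, s2, s3, s4, s5} has 6 states.

6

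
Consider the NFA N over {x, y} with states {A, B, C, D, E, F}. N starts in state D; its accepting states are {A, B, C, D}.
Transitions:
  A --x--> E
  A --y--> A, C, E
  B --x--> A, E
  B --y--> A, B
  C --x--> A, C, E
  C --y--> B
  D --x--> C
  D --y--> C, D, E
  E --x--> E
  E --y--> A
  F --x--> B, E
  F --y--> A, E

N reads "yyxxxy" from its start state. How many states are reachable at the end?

4

Start: {D}
read y: {C, D, E}
read y: {A, B, C, D, E}
read x: {A, C, E}
read x: {A, C, E}
read x: {A, C, E}
read y: {A, B, C, E}
Final reachable set {A, B, C, E} has 4 states.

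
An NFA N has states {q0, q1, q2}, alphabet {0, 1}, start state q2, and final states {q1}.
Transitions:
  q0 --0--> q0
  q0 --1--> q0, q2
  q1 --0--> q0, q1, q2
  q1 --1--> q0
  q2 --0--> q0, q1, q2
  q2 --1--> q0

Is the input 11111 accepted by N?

Start: {q2}
read 1: {q0}
read 1: {q0, q2}
read 1: {q0, q2}
read 1: {q0, q2}
read 1: {q0, q2}
Reachable ∩ accepting = {} — empty.

rejected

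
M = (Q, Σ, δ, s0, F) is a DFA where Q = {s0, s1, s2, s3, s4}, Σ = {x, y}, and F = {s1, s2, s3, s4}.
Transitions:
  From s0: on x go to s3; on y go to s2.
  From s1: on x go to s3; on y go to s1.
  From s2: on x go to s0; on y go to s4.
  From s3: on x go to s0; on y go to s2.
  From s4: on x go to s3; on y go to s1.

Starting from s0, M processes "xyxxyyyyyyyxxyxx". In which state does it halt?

s3

s0 --x--> s3
s3 --y--> s2
s2 --x--> s0
s0 --x--> s3
s3 --y--> s2
s2 --y--> s4
s4 --y--> s1
s1 --y--> s1
s1 --y--> s1
s1 --y--> s1
s1 --y--> s1
s1 --x--> s3
s3 --x--> s0
s0 --y--> s2
s2 --x--> s0
s0 --x--> s3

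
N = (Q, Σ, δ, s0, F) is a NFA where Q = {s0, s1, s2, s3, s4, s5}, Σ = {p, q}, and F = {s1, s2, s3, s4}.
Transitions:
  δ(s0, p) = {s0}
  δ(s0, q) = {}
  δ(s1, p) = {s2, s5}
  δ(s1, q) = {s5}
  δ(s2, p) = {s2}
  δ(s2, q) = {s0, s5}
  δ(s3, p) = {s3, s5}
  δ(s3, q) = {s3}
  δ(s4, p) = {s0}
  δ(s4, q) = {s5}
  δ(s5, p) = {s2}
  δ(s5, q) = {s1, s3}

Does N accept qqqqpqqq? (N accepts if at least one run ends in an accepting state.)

rejected

Start: {s0}
read q: {}
The reachable set is empty and stays empty for the remaining 7 symbols.
Reachable ∩ accepting = {} — empty.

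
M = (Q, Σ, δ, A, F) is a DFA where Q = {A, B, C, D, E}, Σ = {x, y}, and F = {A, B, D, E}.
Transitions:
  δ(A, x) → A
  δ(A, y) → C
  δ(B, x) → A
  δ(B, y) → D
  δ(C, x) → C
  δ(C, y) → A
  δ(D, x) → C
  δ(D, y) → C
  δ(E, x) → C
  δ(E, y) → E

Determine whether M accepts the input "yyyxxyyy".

A --y--> C
C --y--> A
A --y--> C
C --x--> C
C --x--> C
C --y--> A
A --y--> C
C --y--> A
End in state A, which is an accepting state.

accepted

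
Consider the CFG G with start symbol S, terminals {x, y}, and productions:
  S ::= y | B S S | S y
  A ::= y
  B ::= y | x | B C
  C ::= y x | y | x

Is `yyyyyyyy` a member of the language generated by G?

yes

S ⇒ BSS ⇒ ySS ⇒ yBSSS ⇒ yySSS ⇒ yyySS ⇒ yyySyS ⇒ yyyBSSyS ⇒ yyyySSyS ⇒ yyyyySyS ⇒ yyyyyyyS ⇒ yyyyyyyy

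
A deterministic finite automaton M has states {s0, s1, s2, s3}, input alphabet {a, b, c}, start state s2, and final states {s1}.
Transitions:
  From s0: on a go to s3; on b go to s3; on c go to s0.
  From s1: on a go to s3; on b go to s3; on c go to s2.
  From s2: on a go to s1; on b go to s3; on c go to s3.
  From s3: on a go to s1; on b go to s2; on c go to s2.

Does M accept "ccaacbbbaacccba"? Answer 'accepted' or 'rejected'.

s2 --c--> s3
s3 --c--> s2
s2 --a--> s1
s1 --a--> s3
s3 --c--> s2
s2 --b--> s3
s3 --b--> s2
s2 --b--> s3
s3 --a--> s1
s1 --a--> s3
s3 --c--> s2
s2 --c--> s3
s3 --c--> s2
s2 --b--> s3
s3 --a--> s1
End in state s1, which is an accepting state.

accepted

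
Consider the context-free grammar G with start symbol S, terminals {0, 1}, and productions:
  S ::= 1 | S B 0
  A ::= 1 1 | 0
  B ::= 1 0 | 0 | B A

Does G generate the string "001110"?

no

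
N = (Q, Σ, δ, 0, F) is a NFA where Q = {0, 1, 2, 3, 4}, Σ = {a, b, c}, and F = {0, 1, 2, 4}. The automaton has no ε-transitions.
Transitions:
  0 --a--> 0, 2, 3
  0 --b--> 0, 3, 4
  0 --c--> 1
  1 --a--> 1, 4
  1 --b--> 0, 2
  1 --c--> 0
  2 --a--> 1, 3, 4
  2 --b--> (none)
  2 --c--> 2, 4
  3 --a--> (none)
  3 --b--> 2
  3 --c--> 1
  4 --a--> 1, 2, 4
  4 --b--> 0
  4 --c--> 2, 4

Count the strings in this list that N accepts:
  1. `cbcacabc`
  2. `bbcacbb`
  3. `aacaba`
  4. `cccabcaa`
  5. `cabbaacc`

`cbcacabc`: accepted
`bbcacbb`: accepted
`aacaba`: accepted
`cccabcaa`: accepted
`cabbaacc`: accepted

5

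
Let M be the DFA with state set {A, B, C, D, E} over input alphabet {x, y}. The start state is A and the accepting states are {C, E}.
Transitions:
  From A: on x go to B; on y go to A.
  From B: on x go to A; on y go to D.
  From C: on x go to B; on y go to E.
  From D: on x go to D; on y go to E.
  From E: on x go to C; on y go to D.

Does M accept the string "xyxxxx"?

A --x--> B
B --y--> D
D --x--> D
D --x--> D
D --x--> D
D --x--> D
End in state D, which is not an accepting state.

rejected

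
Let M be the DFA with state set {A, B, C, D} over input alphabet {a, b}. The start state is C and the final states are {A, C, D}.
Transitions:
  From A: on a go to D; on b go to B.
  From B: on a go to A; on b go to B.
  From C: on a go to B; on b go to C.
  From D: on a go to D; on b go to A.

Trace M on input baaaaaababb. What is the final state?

C --b--> C
C --a--> B
B --a--> A
A --a--> D
D --a--> D
D --a--> D
D --a--> D
D --b--> A
A --a--> D
D --b--> A
A --b--> B

B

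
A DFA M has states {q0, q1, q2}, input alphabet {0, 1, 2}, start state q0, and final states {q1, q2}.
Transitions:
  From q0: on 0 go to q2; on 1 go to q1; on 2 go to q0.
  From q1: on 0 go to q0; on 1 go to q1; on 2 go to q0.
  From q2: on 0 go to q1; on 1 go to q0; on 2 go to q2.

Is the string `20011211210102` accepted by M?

q0 --2--> q0
q0 --0--> q2
q2 --0--> q1
q1 --1--> q1
q1 --1--> q1
q1 --2--> q0
q0 --1--> q1
q1 --1--> q1
q1 --2--> q0
q0 --1--> q1
q1 --0--> q0
q0 --1--> q1
q1 --0--> q0
q0 --2--> q0
End in state q0, which is not an accepting state.

rejected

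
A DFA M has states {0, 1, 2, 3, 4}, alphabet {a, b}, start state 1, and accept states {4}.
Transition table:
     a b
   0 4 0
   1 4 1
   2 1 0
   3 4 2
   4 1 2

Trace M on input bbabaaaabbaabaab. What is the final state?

1

1 --b--> 1
1 --b--> 1
1 --a--> 4
4 --b--> 2
2 --a--> 1
1 --a--> 4
4 --a--> 1
1 --a--> 4
4 --b--> 2
2 --b--> 0
0 --a--> 4
4 --a--> 1
1 --b--> 1
1 --a--> 4
4 --a--> 1
1 --b--> 1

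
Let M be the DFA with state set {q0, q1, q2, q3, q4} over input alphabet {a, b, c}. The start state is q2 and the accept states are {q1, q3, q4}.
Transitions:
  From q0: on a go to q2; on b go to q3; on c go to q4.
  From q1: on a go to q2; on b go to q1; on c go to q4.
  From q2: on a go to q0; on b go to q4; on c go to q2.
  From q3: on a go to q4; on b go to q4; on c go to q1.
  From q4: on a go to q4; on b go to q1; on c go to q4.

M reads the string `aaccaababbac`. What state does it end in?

q2

q2 --a--> q0
q0 --a--> q2
q2 --c--> q2
q2 --c--> q2
q2 --a--> q0
q0 --a--> q2
q2 --b--> q4
q4 --a--> q4
q4 --b--> q1
q1 --b--> q1
q1 --a--> q2
q2 --c--> q2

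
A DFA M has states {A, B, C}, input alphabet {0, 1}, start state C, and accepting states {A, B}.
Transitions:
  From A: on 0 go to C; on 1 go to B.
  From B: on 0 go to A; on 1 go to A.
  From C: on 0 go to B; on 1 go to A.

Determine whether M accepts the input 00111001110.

rejected

C --0--> B
B --0--> A
A --1--> B
B --1--> A
A --1--> B
B --0--> A
A --0--> C
C --1--> A
A --1--> B
B --1--> A
A --0--> C
End in state C, which is not an accepting state.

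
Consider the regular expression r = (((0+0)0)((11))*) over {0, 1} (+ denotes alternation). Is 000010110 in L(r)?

No split of 000010110 into u·v has ((0+0)0) matching u and ((11))* matching v.

no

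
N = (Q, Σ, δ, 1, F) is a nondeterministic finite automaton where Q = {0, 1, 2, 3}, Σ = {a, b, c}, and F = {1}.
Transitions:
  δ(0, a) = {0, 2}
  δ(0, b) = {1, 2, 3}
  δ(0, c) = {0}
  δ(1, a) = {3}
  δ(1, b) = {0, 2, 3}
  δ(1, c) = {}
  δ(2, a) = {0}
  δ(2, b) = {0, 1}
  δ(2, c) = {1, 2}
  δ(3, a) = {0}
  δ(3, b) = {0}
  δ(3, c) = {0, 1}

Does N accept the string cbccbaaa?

Start: {1}
read c: {}
The reachable set is empty and stays empty for the remaining 7 symbols.
Reachable ∩ accepting = {} — empty.

rejected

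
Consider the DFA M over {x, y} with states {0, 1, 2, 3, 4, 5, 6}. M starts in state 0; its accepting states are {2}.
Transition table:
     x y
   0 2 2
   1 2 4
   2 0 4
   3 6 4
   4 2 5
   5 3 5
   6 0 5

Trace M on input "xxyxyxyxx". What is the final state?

0 --x--> 2
2 --x--> 0
0 --y--> 2
2 --x--> 0
0 --y--> 2
2 --x--> 0
0 --y--> 2
2 --x--> 0
0 --x--> 2

2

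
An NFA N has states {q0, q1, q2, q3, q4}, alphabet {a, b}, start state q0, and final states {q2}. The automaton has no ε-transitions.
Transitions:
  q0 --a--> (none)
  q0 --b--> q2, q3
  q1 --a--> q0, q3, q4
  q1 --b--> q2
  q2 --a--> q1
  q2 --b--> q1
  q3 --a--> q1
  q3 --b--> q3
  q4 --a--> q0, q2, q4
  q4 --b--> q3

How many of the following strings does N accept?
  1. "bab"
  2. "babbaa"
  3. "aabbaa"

2

"bab": accepted
"babbaa": accepted
"aabbaa": rejected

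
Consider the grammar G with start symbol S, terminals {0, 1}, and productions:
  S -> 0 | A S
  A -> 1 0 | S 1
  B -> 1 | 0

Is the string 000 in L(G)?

no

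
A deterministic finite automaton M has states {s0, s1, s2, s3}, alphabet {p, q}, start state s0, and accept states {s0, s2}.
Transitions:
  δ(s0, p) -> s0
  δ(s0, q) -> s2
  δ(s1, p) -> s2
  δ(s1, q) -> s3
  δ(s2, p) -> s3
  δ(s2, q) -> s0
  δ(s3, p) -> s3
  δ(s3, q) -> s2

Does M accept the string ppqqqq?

accepted

s0 --p--> s0
s0 --p--> s0
s0 --q--> s2
s2 --q--> s0
s0 --q--> s2
s2 --q--> s0
End in state s0, which is an accepting state.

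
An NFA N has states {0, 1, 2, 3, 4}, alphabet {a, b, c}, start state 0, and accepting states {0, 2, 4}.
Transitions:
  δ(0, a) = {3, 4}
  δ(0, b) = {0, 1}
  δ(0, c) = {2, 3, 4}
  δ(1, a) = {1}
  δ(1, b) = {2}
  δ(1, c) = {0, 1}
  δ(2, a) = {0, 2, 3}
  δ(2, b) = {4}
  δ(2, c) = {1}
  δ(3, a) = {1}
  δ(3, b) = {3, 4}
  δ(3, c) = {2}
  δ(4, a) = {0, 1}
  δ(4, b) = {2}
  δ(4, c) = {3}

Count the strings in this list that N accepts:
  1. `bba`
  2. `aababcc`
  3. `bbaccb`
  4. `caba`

`bba`: accepted
`aababcc`: accepted
`bbaccb`: accepted
`caba`: accepted

4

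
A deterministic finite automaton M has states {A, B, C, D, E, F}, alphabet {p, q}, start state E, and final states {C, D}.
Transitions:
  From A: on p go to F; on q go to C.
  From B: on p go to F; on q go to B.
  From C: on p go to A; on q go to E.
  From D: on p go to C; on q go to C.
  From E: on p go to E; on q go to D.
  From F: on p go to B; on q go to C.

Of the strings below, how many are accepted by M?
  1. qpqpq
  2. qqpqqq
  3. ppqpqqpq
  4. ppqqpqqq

qpqpq: accepted
qqpqqq: accepted
ppqpqqpq: rejected
ppqqpqqq: accepted

3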